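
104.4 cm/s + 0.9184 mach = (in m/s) 313.8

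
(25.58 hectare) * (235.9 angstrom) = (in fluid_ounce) 204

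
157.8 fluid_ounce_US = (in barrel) 0.02935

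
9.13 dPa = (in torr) 0.006848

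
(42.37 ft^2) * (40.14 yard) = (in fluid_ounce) 4.885e+06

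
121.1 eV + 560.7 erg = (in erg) 560.7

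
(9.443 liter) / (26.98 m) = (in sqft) 0.003767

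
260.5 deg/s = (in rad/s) 4.547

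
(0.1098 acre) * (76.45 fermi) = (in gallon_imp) 7.472e-09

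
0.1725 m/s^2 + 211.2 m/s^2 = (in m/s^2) 211.4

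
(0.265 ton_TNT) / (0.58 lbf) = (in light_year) 4.543e-08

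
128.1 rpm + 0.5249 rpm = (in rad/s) 13.47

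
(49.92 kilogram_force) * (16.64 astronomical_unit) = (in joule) 1.219e+15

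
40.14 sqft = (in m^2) 3.729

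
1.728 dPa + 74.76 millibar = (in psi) 1.084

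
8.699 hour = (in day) 0.3625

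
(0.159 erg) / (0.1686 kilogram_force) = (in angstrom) 96.17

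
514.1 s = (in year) 1.63e-05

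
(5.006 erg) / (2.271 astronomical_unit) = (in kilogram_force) 1.503e-19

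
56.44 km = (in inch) 2.222e+06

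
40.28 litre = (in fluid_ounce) 1362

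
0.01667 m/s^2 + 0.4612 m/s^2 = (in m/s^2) 0.4779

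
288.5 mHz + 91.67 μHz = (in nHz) 2.886e+08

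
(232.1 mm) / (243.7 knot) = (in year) 5.87e-11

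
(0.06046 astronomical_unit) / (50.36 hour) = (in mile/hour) 1.116e+05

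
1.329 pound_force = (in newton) 5.912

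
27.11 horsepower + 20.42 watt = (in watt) 2.024e+04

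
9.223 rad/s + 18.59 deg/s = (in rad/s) 9.547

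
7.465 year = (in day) 2725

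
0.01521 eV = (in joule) 2.437e-21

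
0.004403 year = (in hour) 38.57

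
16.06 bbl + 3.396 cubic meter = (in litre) 5949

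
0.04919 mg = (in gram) 4.919e-05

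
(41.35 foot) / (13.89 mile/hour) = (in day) 2.349e-05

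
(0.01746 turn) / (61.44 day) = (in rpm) 1.973e-07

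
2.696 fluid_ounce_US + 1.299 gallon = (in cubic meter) 0.004997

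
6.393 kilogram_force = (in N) 62.69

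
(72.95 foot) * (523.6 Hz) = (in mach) 34.19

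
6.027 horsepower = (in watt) 4494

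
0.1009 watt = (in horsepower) 0.0001353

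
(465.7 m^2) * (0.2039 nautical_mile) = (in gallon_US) 4.646e+07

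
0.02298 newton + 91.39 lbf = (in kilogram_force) 41.46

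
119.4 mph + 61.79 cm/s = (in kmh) 194.4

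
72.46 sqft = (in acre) 0.001663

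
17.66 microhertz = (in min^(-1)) 0.00106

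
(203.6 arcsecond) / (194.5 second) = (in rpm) 4.846e-05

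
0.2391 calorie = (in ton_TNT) 2.391e-10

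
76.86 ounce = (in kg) 2.179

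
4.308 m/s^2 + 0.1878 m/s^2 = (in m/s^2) 4.496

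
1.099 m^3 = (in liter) 1099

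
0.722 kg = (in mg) 7.22e+05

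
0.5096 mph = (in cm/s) 22.78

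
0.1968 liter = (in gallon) 0.05199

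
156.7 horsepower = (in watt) 1.169e+05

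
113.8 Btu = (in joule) 1.201e+05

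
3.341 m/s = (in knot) 6.494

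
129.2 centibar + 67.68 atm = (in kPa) 6987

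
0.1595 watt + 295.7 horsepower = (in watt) 2.205e+05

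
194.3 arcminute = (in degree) 3.238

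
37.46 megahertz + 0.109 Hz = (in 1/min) 2.248e+09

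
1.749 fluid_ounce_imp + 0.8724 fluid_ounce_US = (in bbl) 0.0004748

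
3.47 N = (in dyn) 3.47e+05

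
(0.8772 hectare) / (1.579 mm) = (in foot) 1.823e+07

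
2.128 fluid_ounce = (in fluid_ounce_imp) 2.215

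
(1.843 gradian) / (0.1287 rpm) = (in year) 6.811e-08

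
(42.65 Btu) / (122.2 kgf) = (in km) 0.03755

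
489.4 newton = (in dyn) 4.894e+07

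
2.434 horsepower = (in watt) 1815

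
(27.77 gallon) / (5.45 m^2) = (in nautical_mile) 1.041e-05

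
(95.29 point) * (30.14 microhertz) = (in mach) 2.976e-09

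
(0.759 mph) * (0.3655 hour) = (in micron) 4.465e+08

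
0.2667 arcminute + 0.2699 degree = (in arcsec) 987.6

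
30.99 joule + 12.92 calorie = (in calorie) 20.33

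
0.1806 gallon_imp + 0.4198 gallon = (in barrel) 0.01516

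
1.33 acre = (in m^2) 5382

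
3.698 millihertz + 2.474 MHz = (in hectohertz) 2.474e+04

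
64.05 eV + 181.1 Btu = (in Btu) 181.1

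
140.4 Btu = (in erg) 1.481e+12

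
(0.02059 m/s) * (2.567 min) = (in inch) 124.9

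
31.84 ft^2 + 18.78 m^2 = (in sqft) 234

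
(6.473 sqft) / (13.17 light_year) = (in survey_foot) 1.583e-17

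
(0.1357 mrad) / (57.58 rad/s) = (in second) 2.357e-06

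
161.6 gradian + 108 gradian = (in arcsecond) 8.735e+05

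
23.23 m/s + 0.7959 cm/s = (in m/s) 23.24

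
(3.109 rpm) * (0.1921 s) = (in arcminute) 215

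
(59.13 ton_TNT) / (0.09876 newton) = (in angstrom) 2.505e+22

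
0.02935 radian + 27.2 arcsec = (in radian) 0.02948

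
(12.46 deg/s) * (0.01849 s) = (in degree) 0.2304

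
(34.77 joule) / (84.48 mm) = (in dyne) 4.116e+07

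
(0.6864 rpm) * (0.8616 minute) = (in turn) 0.5914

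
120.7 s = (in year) 3.827e-06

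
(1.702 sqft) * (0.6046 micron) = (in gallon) 2.525e-05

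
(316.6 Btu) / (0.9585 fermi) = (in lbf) 7.834e+19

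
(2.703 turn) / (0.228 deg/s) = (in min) 71.13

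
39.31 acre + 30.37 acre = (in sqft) 3.035e+06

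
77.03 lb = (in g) 3.494e+04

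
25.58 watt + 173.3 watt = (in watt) 198.9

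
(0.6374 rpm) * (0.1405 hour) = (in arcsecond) 6.964e+06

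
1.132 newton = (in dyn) 1.132e+05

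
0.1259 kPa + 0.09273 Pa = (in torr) 0.945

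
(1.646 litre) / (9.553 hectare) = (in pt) 4.884e-05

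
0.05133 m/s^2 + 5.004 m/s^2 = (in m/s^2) 5.055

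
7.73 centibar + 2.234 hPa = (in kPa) 7.953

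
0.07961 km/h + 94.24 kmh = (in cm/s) 2620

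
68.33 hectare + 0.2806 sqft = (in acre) 168.8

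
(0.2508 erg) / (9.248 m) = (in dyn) 0.0002712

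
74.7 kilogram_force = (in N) 732.6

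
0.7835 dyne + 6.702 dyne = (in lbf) 1.683e-05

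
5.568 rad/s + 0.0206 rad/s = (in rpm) 53.37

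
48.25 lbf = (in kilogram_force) 21.89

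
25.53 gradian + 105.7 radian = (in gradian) 6755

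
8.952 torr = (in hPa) 11.94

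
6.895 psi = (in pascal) 4.754e+04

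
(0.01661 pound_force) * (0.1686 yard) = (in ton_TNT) 2.722e-12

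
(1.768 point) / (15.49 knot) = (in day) 9.059e-10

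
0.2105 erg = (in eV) 1.314e+11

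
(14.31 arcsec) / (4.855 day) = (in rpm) 1.579e-09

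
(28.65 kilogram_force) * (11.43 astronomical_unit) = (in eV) 2.999e+33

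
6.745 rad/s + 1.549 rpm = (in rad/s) 6.907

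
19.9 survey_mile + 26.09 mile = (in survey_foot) 2.428e+05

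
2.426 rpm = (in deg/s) 14.56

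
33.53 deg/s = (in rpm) 5.588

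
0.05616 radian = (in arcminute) 193.1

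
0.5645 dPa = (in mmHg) 0.0004234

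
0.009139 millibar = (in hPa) 0.009139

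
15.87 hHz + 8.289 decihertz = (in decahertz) 158.8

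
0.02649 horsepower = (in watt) 19.75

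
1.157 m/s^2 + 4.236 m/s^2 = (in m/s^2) 5.393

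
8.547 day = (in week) 1.221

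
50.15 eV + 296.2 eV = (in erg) 5.549e-10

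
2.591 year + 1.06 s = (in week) 135.1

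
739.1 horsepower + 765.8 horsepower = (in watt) 1.122e+06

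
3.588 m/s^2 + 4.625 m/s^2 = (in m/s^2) 8.213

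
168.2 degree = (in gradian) 186.9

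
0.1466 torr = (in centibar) 0.01955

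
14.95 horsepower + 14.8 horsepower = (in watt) 2.218e+04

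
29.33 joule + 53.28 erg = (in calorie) 7.01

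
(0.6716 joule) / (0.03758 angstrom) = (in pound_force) 4.018e+10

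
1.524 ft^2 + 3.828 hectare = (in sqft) 4.12e+05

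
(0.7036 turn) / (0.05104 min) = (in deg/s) 82.71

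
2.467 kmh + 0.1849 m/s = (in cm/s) 87.02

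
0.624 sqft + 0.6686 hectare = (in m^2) 6686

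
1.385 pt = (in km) 4.886e-07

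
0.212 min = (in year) 4.033e-07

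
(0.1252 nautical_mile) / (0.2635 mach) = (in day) 2.991e-05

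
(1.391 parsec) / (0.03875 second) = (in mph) 2.478e+18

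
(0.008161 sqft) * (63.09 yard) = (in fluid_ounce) 1479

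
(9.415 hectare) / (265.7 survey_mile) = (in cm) 22.02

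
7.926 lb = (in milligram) 3.595e+06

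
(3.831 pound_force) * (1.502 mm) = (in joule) 0.0256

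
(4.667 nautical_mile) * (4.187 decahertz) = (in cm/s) 3.619e+07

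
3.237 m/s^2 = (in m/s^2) 3.237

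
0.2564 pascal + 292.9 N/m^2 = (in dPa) 2932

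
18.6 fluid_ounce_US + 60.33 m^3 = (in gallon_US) 1.594e+04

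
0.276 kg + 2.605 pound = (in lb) 3.213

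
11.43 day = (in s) 9.876e+05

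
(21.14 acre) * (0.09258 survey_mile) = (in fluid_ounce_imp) 4.486e+11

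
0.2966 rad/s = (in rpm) 2.832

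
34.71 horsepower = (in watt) 2.588e+04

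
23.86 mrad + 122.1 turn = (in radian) 767.2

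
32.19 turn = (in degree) 1.159e+04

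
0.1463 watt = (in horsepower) 0.0001962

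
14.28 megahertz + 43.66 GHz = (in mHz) 4.367e+13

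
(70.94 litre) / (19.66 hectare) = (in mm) 0.0003608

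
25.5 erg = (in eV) 1.592e+13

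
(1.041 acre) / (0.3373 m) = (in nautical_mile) 6.744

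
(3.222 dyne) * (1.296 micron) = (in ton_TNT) 9.98e-21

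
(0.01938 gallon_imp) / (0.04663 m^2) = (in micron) 1889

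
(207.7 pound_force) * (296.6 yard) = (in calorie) 5.989e+04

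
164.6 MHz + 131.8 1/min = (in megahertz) 164.6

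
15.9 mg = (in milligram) 15.9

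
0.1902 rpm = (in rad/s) 0.01992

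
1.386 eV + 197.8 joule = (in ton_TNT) 4.728e-08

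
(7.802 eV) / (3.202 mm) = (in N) 3.904e-16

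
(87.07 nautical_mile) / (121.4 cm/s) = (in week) 0.2196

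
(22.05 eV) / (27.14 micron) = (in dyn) 1.302e-08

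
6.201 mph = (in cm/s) 277.2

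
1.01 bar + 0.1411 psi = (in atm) 1.006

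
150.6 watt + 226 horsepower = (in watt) 1.687e+05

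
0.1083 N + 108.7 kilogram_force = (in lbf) 239.7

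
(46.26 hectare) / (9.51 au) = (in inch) 1.28e-05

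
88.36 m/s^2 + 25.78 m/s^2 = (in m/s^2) 114.1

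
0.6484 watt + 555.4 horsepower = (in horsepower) 555.4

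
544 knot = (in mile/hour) 626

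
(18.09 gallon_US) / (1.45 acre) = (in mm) 0.01167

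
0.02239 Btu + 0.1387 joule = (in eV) 1.483e+20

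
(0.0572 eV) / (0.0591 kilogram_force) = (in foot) 5.188e-20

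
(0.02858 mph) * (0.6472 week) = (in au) 3.343e-08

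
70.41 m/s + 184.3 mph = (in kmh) 550.1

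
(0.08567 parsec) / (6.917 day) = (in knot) 8.598e+09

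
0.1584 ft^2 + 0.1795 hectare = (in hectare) 0.1795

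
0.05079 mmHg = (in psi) 0.0009821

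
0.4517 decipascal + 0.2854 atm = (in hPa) 289.2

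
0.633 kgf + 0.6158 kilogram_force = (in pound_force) 2.753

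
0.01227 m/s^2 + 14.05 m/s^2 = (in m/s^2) 14.06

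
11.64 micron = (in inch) 0.0004583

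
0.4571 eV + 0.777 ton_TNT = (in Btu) 3.081e+06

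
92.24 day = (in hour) 2214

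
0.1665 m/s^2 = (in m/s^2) 0.1665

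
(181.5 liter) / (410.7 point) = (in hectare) 0.0001253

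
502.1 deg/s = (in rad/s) 8.763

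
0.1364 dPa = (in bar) 1.364e-07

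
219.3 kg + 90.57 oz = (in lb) 489.1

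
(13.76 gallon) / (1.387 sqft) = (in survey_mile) 0.0002512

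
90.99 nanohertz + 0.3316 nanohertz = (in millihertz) 9.132e-05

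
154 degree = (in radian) 2.688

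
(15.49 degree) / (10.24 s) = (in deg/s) 1.513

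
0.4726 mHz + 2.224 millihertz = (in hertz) 0.002697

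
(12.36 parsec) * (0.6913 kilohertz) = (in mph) 5.898e+20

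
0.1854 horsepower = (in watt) 138.3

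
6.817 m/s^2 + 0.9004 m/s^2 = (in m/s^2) 7.717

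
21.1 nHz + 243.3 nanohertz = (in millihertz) 0.0002644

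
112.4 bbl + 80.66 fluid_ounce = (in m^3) 17.87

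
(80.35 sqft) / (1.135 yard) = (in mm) 7193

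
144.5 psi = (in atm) 9.833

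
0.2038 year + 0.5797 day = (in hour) 1799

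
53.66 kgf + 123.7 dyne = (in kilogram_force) 53.66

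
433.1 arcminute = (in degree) 7.218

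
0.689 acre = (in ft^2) 3.001e+04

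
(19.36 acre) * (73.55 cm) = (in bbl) 3.624e+05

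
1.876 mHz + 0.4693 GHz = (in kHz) 4.693e+05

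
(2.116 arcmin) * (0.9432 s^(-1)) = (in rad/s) 0.0005806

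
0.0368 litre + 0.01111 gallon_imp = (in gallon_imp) 0.0192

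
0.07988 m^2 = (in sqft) 0.8598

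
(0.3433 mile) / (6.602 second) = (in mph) 187.2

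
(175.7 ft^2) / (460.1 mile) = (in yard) 2.411e-05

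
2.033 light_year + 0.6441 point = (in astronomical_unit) 1.286e+05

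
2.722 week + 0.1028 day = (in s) 1.655e+06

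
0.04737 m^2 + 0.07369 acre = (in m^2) 298.3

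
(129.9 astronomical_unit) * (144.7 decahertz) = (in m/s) 2.812e+16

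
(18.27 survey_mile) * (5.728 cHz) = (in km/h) 6063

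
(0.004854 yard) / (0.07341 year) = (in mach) 5.631e-12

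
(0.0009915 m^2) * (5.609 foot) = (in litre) 1.695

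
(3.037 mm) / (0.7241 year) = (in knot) 2.585e-10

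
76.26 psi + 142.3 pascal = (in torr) 3945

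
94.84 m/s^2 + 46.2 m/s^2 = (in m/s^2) 141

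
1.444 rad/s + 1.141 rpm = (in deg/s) 89.58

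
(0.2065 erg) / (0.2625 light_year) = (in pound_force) 1.869e-24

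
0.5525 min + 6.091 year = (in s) 1.921e+08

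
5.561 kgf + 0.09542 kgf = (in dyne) 5.547e+06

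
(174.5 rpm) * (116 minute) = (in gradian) 8.097e+06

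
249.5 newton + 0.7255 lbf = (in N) 252.7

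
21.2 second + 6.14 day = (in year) 0.01682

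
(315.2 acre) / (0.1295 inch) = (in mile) 2.41e+05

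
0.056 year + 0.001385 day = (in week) 2.92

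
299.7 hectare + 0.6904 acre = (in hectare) 300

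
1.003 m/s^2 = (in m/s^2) 1.003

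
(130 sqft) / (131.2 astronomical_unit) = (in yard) 6.729e-13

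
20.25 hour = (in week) 0.1205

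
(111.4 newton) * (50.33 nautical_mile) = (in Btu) 9842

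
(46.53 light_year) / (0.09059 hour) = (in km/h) 4.859e+15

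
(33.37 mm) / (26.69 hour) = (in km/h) 1.25e-06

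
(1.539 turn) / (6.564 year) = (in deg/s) 2.676e-06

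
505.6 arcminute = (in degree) 8.427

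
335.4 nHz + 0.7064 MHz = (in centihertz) 7.064e+07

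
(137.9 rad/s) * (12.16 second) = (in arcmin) 5.765e+06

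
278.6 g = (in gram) 278.6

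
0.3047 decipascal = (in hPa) 0.0003047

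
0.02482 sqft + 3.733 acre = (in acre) 3.733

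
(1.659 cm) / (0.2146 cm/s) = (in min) 0.1288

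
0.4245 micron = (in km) 4.245e-10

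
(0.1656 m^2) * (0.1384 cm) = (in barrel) 0.001442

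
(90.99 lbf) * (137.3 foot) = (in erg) 1.694e+11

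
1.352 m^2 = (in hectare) 0.0001352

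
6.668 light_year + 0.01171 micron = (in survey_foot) 2.07e+17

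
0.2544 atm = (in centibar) 25.78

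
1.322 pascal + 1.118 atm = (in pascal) 1.133e+05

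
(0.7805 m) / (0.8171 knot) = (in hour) 0.0005158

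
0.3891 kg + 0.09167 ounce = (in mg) 3.917e+05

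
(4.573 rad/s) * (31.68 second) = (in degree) 8301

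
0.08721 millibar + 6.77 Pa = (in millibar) 0.1549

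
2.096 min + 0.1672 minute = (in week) 0.0002245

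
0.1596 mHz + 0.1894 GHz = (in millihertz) 1.894e+11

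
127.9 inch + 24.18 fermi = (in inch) 127.9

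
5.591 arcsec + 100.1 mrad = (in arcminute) 344.2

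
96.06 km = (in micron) 9.606e+10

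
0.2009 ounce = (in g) 5.695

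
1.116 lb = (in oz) 17.86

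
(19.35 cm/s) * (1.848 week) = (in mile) 134.4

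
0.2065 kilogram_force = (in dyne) 2.025e+05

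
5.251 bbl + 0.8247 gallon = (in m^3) 0.838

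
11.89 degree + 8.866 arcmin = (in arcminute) 722.3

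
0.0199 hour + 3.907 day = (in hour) 93.79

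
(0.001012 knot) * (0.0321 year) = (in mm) 5.27e+05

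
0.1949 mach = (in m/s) 66.36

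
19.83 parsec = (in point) 1.734e+21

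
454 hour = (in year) 0.05183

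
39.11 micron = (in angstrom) 3.911e+05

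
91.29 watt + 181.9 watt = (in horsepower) 0.3664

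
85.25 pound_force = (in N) 379.2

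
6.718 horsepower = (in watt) 5010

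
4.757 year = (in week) 248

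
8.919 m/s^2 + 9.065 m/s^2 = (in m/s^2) 17.98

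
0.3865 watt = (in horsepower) 0.0005183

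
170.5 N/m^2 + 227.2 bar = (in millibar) 2.272e+05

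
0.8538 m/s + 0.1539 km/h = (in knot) 1.743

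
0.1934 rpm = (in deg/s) 1.16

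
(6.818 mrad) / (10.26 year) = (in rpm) 2.012e-10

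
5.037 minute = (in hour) 0.08395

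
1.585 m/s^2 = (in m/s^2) 1.585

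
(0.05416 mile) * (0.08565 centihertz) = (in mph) 0.167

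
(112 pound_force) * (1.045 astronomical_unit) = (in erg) 7.788e+20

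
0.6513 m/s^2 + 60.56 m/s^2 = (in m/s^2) 61.21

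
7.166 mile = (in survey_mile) 7.166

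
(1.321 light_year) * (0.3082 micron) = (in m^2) 3.852e+09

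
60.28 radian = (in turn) 9.594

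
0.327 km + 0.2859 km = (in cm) 6.129e+04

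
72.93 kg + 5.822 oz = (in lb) 161.1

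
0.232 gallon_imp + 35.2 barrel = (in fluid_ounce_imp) 1.97e+05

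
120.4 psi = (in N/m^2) 8.301e+05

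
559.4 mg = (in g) 0.5594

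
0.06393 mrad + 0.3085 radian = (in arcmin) 1061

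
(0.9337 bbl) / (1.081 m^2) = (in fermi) 1.373e+14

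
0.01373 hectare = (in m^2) 137.3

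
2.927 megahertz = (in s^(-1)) 2.927e+06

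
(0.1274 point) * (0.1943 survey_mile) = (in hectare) 1.405e-06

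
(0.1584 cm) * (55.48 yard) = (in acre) 1.986e-05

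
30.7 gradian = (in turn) 0.07675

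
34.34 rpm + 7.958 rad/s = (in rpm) 110.3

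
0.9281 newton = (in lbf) 0.2086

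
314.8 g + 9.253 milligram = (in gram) 314.8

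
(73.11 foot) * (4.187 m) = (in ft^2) 1004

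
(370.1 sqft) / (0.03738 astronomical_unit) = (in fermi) 6.149e+06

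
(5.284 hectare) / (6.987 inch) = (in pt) 8.44e+08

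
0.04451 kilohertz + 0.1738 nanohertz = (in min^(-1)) 2671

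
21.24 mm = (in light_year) 2.245e-18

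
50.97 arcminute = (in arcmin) 50.97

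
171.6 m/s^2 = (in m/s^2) 171.6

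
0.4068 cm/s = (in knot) 0.007908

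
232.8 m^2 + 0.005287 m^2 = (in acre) 0.05753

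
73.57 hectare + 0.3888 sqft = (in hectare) 73.57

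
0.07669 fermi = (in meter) 7.669e-17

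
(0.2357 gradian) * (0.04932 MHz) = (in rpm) 1744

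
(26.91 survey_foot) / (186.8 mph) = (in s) 0.09822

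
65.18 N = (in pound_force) 14.65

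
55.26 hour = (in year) 0.006308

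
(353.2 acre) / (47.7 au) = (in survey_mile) 1.245e-10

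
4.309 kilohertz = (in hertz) 4309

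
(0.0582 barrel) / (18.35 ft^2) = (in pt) 15.39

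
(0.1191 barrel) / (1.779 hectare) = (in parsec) 3.449e-23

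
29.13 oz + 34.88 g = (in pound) 1.898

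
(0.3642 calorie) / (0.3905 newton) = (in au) 2.608e-11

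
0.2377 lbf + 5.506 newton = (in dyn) 6.563e+05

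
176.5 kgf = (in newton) 1731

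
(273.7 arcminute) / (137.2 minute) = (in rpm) 9.236e-05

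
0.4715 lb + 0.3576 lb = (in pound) 0.8291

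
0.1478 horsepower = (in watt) 110.2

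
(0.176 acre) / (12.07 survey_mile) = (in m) 0.03667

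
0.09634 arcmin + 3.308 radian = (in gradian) 210.6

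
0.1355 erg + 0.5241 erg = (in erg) 0.6596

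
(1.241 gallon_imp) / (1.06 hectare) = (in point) 0.001509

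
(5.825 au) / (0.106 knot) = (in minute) 2.663e+11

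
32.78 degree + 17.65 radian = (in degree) 1044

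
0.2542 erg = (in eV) 1.587e+11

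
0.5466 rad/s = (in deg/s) 31.32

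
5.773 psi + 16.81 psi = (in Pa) 1.557e+05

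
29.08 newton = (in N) 29.08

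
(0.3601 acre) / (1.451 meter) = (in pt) 2.847e+06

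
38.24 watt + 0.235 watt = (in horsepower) 0.0516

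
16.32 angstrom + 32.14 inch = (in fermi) 8.164e+14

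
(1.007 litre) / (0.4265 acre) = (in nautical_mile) 3.15e-10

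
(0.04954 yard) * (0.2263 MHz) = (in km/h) 3.69e+04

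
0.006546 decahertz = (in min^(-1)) 3.928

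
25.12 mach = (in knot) 1.663e+04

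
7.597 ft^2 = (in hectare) 7.058e-05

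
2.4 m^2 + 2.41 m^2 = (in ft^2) 51.77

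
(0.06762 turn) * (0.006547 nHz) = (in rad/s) 2.782e-12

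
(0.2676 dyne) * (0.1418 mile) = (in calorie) 0.000146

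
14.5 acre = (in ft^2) 6.316e+05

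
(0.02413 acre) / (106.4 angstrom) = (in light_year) 9.701e-07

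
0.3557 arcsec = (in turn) 2.745e-07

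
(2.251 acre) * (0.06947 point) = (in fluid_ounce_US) 7549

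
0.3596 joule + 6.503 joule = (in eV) 4.283e+19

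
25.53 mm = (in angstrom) 2.553e+08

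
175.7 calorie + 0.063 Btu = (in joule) 801.6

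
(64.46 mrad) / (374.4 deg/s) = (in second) 0.009865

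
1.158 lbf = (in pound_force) 1.158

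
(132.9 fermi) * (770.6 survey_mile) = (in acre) 4.073e-11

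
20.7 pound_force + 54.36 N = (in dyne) 1.464e+07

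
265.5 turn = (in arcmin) 5.735e+06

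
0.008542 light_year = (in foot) 2.651e+14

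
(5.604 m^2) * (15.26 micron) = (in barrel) 0.0005379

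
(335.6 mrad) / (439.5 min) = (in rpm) 0.0001215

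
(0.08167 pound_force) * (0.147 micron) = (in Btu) 5.062e-11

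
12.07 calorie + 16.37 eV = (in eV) 3.152e+20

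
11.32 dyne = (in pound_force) 2.545e-05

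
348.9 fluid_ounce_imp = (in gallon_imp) 2.181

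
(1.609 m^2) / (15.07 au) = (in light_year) 7.544e-29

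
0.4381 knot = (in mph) 0.5042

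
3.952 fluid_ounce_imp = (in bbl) 0.0007063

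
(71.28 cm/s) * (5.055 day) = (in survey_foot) 1.021e+06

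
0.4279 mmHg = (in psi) 0.008274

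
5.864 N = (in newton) 5.864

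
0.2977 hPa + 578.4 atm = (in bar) 586.1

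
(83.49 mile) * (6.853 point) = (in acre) 0.08027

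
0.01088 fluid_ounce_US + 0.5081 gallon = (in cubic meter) 0.001924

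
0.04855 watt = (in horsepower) 6.511e-05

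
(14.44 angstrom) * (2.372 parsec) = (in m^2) 1.057e+08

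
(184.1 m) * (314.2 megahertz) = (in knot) 1.124e+11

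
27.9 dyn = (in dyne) 27.9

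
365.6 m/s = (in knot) 710.7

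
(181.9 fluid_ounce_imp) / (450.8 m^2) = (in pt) 0.0325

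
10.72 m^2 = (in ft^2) 115.4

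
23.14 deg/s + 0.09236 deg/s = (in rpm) 3.872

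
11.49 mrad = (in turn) 0.001829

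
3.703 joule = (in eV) 2.311e+19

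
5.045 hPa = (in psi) 0.07317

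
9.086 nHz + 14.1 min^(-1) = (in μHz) 2.35e+05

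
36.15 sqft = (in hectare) 0.0003358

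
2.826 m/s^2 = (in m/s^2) 2.826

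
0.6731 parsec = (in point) 5.887e+19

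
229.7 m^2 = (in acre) 0.05676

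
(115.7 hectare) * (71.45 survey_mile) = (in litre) 1.33e+14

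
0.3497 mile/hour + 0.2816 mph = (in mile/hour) 0.6313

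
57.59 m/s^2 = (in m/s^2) 57.59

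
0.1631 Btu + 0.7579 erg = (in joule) 172.1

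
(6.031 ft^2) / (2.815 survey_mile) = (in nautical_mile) 6.678e-08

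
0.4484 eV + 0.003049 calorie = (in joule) 0.01276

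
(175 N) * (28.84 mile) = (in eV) 5.07e+25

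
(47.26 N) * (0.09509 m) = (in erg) 4.494e+07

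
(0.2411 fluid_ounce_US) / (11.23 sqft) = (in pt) 0.01937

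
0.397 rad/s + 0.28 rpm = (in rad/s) 0.4263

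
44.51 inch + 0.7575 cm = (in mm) 1138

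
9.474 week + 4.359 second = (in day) 66.32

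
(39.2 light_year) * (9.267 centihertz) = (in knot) 6.681e+16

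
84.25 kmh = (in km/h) 84.25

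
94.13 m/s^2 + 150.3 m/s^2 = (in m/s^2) 244.4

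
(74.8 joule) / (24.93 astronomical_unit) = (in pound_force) 4.509e-12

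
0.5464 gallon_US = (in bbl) 0.01301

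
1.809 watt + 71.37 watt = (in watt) 73.18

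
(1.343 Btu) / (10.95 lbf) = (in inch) 1145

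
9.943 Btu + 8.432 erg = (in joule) 1.049e+04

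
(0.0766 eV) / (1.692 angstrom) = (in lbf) 1.631e-11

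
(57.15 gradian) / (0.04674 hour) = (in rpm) 0.05095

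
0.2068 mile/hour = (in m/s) 0.09245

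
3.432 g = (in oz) 0.1211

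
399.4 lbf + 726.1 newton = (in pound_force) 562.6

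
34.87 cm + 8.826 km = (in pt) 2.502e+07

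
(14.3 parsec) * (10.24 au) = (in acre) 1.67e+26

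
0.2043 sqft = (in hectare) 1.898e-06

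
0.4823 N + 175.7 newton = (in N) 176.2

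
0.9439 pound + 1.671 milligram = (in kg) 0.4281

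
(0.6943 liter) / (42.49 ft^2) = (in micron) 175.9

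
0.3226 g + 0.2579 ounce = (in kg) 0.007634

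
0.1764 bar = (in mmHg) 132.3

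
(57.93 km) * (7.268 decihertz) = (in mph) 9.418e+04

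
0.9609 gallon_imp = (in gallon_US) 1.154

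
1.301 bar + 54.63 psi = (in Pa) 5.068e+05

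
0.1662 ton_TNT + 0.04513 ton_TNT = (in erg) 8.842e+15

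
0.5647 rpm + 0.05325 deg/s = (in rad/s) 0.06006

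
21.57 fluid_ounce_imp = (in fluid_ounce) 20.72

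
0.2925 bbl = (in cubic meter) 0.0465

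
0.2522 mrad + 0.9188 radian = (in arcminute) 3159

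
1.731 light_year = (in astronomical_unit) 1.095e+05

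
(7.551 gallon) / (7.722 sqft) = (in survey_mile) 2.476e-05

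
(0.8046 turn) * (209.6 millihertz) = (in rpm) 10.12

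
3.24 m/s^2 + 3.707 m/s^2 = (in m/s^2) 6.947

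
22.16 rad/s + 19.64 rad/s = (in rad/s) 41.8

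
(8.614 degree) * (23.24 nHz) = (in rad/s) 3.494e-09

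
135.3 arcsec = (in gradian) 0.04176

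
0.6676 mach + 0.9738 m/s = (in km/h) 821.8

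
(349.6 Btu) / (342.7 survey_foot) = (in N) 3531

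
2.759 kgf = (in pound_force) 6.083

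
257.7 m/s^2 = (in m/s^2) 257.7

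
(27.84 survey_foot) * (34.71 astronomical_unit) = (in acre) 1.089e+10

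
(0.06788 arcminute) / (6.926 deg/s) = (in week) 2.701e-10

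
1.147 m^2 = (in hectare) 0.0001147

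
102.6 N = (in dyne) 1.026e+07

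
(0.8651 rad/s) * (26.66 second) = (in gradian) 1468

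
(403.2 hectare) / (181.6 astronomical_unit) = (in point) 0.0004207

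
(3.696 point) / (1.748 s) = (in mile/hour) 0.001669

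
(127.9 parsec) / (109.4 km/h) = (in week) 2.147e+11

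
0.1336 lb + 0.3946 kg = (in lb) 1.004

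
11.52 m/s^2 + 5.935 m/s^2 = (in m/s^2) 17.45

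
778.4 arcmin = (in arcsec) 4.67e+04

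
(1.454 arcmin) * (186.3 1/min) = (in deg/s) 0.07524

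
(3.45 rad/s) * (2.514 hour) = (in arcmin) 1.073e+08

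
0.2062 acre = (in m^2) 834.5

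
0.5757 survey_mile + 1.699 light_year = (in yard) 1.758e+16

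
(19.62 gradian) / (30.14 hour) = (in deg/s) 0.0001627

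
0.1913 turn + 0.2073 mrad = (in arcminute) 4133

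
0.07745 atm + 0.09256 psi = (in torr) 63.65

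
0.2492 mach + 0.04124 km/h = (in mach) 0.2492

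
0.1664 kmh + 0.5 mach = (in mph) 380.9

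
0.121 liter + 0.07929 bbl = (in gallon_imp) 2.8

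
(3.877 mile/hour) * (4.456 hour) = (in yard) 3.041e+04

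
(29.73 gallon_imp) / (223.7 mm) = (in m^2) 0.6042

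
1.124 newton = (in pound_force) 0.2527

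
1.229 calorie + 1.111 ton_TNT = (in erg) 4.648e+16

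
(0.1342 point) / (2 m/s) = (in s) 2.367e-05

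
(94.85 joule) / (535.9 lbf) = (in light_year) 4.206e-18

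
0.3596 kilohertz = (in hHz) 3.596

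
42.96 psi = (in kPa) 296.2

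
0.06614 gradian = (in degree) 0.05953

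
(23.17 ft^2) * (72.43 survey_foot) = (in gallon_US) 1.255e+04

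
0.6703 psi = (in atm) 0.04561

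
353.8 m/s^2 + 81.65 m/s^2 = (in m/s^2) 435.5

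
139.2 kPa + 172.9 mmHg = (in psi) 23.53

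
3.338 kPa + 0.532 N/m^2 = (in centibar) 3.339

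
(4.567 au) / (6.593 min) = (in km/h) 6.218e+09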